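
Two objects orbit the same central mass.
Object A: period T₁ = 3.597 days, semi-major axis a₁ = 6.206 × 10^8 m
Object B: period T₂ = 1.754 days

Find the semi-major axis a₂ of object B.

Convert to SI: T₁ = 3.597 days = 310781 s; T₂ = 1.754 days = 151546 s.
Kepler's third law: (T₁/T₂)² = (a₁/a₂)³ ⇒ a₂ = a₁ · (T₂/T₁)^(2/3).
T₂/T₁ = 151546 / 310781 = 0.487629.
a₂ = 6.206e+08 · (0.487629)^(2/3) m ≈ 3.845e+08 m = 3.845 × 10^8 m.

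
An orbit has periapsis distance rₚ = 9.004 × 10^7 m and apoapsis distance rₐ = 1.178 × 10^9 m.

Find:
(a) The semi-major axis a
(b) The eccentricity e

(a) a = (rₚ + rₐ) / 2 = (9.004e+07 + 1.178e+09) / 2 ≈ 6.34e+08 m = 6.34 × 10^8 m.
(b) e = (rₐ − rₚ) / (rₐ + rₚ) = (1.178e+09 − 9.004e+07) / (1.178e+09 + 9.004e+07) ≈ 0.858.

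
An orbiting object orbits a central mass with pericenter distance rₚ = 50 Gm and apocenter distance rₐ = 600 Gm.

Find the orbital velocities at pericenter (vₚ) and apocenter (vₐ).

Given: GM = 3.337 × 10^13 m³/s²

Convert to SI: rₚ = 50 Gm = 5e+10 m; rₐ = 600 Gm = 6e+11 m.
Use the vis-viva equation v² = GM(2/r − 1/a) with a = (rₚ + rₐ)/2 = (5e+10 + 6e+11)/2 = 3.25e+11 m.
vₚ = √(GM · (2/rₚ − 1/a)) = √(3.337e+13 · (2/5e+10 − 1/3.25e+11)) m/s ≈ 35.1 m/s = 35.1 m/s.
vₐ = √(GM · (2/rₐ − 1/a)) = √(3.337e+13 · (2/6e+11 − 1/3.25e+11)) m/s ≈ 2.925 m/s = 2.925 m/s.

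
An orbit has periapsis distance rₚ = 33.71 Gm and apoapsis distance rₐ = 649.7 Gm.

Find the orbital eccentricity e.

Convert to SI: rₚ = 33.71 Gm = 3.371e+10 m; rₐ = 649.7 Gm = 6.497e+11 m.
e = (rₐ − rₚ) / (rₐ + rₚ).
e = (6.497e+11 − 3.371e+10) / (6.497e+11 + 3.371e+10) = 6.1599e+11 / 6.8341e+11 ≈ 0.9013.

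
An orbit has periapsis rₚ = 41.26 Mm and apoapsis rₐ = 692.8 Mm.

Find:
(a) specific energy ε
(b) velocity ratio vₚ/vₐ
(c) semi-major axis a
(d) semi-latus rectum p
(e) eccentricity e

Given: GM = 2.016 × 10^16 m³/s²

Convert to SI: rₚ = 41.26 Mm = 4.126e+07 m; rₐ = 692.8 Mm = 6.928e+08 m.
(a) With a = (rₚ + rₐ)/2 = 3.6703e+08 m, ε = −GM/(2a) = −2.016e+16/(2 · 3.6703e+08) J/kg ≈ -2.746e+07 J/kg
(b) Conservation of angular momentum (rₚvₚ = rₐvₐ) gives vₚ/vₐ = rₐ/rₚ = 6.928e+08/4.126e+07 ≈ 16.79
(c) a = (rₚ + rₐ)/2 = (4.126e+07 + 6.928e+08)/2 ≈ 3.67e+08 m
(d) From a = (rₚ + rₐ)/2 = 3.6703e+08 m and e = (rₐ − rₚ)/(rₐ + rₚ) = 0.887584, p = a(1 − e²) = 3.6703e+08 · (1 − (0.887584)²) ≈ 7.788e+07 m
(e) e = (rₐ − rₚ)/(rₐ + rₚ) = (6.928e+08 − 4.126e+07)/(6.928e+08 + 4.126e+07) ≈ 0.8876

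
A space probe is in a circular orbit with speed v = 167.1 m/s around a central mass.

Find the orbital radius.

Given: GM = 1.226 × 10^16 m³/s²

For a circular orbit, v² = GM / r, so r = GM / v².
r = 1.226e+16 / (167.1)² m ≈ 4.391e+11 m = 439.1 Gm.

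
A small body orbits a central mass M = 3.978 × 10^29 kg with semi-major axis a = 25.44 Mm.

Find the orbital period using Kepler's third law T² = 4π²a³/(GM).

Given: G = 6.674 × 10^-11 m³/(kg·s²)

Convert to SI: a = 25.44 Mm = 2.544e+07 m.
GM = G · M = 6.674e-11 · 3.978e+29 = 2.65492e+19 m³/s².
Kepler's third law: T = 2π √(a³ / GM).
Substituting a = 2.544e+07 m and GM = 2.65492e+19 m³/s²:
T = 2π √((2.544e+07)³ / 2.65492e+19) s
T ≈ 156.5 s = 2.608 minutes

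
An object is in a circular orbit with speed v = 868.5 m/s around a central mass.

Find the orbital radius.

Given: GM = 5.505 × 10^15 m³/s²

For a circular orbit, v² = GM / r, so r = GM / v².
r = 5.505e+15 / (868.5)² m ≈ 7.298e+09 m = 7.298 Gm.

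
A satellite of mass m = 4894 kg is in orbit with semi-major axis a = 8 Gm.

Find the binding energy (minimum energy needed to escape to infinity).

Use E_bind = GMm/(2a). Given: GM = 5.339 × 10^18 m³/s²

Convert to SI: a = 8 Gm = 8e+09 m.
Total orbital energy is E = −GMm/(2a); binding energy is E_bind = −E = GMm/(2a).
E_bind = 5.339e+18 · 4894 / (2 · 8e+09) J ≈ 1.633e+12 J = 1.633 TJ.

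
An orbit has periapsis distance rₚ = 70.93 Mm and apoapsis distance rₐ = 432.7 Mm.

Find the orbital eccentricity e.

Convert to SI: rₚ = 70.93 Mm = 7.093e+07 m; rₐ = 432.7 Mm = 4.327e+08 m.
e = (rₐ − rₚ) / (rₐ + rₚ).
e = (4.327e+08 − 7.093e+07) / (4.327e+08 + 7.093e+07) = 3.6177e+08 / 5.0363e+08 ≈ 0.7183.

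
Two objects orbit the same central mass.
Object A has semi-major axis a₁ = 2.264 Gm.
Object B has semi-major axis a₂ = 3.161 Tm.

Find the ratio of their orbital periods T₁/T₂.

Convert to SI: a₁ = 2.264 Gm = 2.264e+09 m; a₂ = 3.161 Tm = 3.161e+12 m.
From Kepler's third law, (T₁/T₂)² = (a₁/a₂)³, so T₁/T₂ = (a₁/a₂)^(3/2).
a₁/a₂ = 2.264e+09 / 3.161e+12 = 0.000716229.
T₁/T₂ = (0.000716229)^(3/2) ≈ 1.917e-05.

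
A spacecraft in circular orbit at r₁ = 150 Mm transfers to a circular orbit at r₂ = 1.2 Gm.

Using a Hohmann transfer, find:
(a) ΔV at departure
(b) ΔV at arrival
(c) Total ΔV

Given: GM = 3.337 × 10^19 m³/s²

Convert to SI: r₁ = 150 Mm = 1.5e+08 m; r₂ = 1.2 Gm = 1.2e+09 m.
Transfer semi-major axis: a_t = (r₁ + r₂)/2 = (1.5e+08 + 1.2e+09)/2 = 6.75e+08 m.
Circular speeds: v₁ = √(GM/r₁) = 471664 m/s, v₂ = √(GM/r₂) = 166758 m/s.
Transfer speeds (vis-viva v² = GM(2/r − 1/a_t)): v₁ᵗ = 628885 m/s, v₂ᵗ = 78610.6 m/s.
(a) ΔV₁ = |v₁ᵗ − v₁| ≈ 1.572e+05 m/s = 157.2 km/s.
(b) ΔV₂ = |v₂ − v₂ᵗ| ≈ 8.815e+04 m/s = 88.15 km/s.
(c) ΔV_total = ΔV₁ + ΔV₂ ≈ 2.454e+05 m/s = 245.4 km/s.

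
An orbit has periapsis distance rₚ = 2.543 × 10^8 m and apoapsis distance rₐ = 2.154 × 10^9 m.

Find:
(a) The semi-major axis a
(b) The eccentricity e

(a) a = (rₚ + rₐ) / 2 = (2.543e+08 + 2.154e+09) / 2 ≈ 1.204e+09 m = 1.204 × 10^9 m.
(b) e = (rₐ − rₚ) / (rₐ + rₚ) = (2.154e+09 − 2.543e+08) / (2.154e+09 + 2.543e+08) ≈ 0.7888.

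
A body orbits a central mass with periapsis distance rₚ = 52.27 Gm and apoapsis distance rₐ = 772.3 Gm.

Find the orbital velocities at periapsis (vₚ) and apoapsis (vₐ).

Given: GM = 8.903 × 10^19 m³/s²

Convert to SI: rₚ = 52.27 Gm = 5.227e+10 m; rₐ = 772.3 Gm = 7.723e+11 m.
Use the vis-viva equation v² = GM(2/r − 1/a) with a = (rₚ + rₐ)/2 = (5.227e+10 + 7.723e+11)/2 = 4.12285e+11 m.
vₚ = √(GM · (2/rₚ − 1/a)) = √(8.903e+19 · (2/5.227e+10 − 1/4.12285e+11)) m/s ≈ 5.649e+04 m/s = 56.49 km/s.
vₐ = √(GM · (2/rₐ − 1/a)) = √(8.903e+19 · (2/7.723e+11 − 1/4.12285e+11)) m/s ≈ 3823 m/s = 3.823 km/s.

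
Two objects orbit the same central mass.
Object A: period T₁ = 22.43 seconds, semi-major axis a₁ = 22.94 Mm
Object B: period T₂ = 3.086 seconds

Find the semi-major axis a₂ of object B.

Convert to SI: a₁ = 22.94 Mm = 2.294e+07 m.
Kepler's third law: (T₁/T₂)² = (a₁/a₂)³ ⇒ a₂ = a₁ · (T₂/T₁)^(2/3).
T₂/T₁ = 3.086 / 22.43 = 0.137584.
a₂ = 2.294e+07 · (0.137584)^(2/3) m ≈ 6.114e+06 m = 6.114 Mm.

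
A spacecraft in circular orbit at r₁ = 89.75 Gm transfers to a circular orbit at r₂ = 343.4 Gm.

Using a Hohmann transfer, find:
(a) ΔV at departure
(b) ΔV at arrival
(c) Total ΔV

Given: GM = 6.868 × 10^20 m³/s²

Convert to SI: r₁ = 89.75 Gm = 8.975e+10 m; r₂ = 343.4 Gm = 3.434e+11 m.
Transfer semi-major axis: a_t = (r₁ + r₂)/2 = (8.975e+10 + 3.434e+11)/2 = 2.16575e+11 m.
Circular speeds: v₁ = √(GM/r₁) = 87477.8 m/s, v₂ = √(GM/r₂) = 44721.4 m/s.
Transfer speeds (vis-viva v² = GM(2/r − 1/a_t)): v₁ᵗ = 110152 m/s, v₂ᵗ = 28789.1 m/s.
(a) ΔV₁ = |v₁ᵗ − v₁| ≈ 2.267e+04 m/s = 22.67 km/s.
(b) ΔV₂ = |v₂ − v₂ᵗ| ≈ 1.593e+04 m/s = 15.93 km/s.
(c) ΔV_total = ΔV₁ + ΔV₂ ≈ 3.861e+04 m/s = 38.61 km/s.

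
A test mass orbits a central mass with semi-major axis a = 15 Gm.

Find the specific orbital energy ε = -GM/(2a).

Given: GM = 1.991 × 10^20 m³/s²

Convert to SI: a = 15 Gm = 1.5e+10 m.
ε = −GM / (2a).
ε = −1.991e+20 / (2 · 1.5e+10) J/kg ≈ -6.637e+09 J/kg = -6.637 GJ/kg.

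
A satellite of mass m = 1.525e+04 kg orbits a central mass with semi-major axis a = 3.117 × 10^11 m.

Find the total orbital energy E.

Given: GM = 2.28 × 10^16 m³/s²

E = −GMm / (2a).
E = −2.28e+16 · 1.525e+04 / (2 · 3.117e+11) J ≈ -5.577e+08 J = -557.7 MJ.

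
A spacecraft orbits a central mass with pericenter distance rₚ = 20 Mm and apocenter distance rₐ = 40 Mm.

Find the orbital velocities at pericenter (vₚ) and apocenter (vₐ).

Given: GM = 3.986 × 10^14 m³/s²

Convert to SI: rₚ = 20 Mm = 2e+07 m; rₐ = 40 Mm = 4e+07 m.
Use the vis-viva equation v² = GM(2/r − 1/a) with a = (rₚ + rₐ)/2 = (2e+07 + 4e+07)/2 = 3e+07 m.
vₚ = √(GM · (2/rₚ − 1/a)) = √(3.986e+14 · (2/2e+07 − 1/3e+07)) m/s ≈ 5155 m/s = 5.155 km/s.
vₐ = √(GM · (2/rₐ − 1/a)) = √(3.986e+14 · (2/4e+07 − 1/3e+07)) m/s ≈ 2577 m/s = 2.577 km/s.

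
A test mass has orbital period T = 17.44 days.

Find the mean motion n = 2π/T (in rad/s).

Convert to SI: T = 17.44 days = 1.50682e+06 s.
n = 2π / T.
n = 2π / 1.50682e+06 s ≈ 4.17e-06 rad/s.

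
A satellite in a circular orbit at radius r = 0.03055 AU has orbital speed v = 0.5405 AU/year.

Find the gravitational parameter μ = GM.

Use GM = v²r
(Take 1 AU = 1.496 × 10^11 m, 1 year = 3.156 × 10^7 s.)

Convert to SI: r = 0.03055 AU = 4.57028e+09 m; v = 0.5405 AU/year = 2562.07 m/s.
For a circular orbit v² = GM/r, so GM = v² · r.
GM = (2562.07)² · 4.57028e+09 m³/s² ≈ 3e+16 m³/s² = 3 × 10^16 m³/s².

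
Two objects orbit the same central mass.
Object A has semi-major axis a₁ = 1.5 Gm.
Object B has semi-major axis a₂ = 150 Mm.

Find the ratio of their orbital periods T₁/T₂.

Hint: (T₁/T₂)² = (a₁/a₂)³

Convert to SI: a₁ = 1.5 Gm = 1.5e+09 m; a₂ = 150 Mm = 1.5e+08 m.
From Kepler's third law, (T₁/T₂)² = (a₁/a₂)³, so T₁/T₂ = (a₁/a₂)^(3/2).
a₁/a₂ = 1.5e+09 / 1.5e+08 = 10.
T₁/T₂ = (10)^(3/2) ≈ 31.62.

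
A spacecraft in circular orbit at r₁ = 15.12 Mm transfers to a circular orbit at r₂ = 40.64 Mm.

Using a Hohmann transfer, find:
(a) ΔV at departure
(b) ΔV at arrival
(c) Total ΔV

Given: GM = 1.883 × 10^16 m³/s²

Convert to SI: r₁ = 15.12 Mm = 1.512e+07 m; r₂ = 40.64 Mm = 4.064e+07 m.
Transfer semi-major axis: a_t = (r₁ + r₂)/2 = (1.512e+07 + 4.064e+07)/2 = 2.788e+07 m.
Circular speeds: v₁ = √(GM/r₁) = 35289.8 m/s, v₂ = √(GM/r₂) = 21525.3 m/s.
Transfer speeds (vis-viva v² = GM(2/r − 1/a_t)): v₁ᵗ = 42606.9 m/s, v₂ᵗ = 15851.8 m/s.
(a) ΔV₁ = |v₁ᵗ − v₁| ≈ 7317 m/s = 7.317 km/s.
(b) ΔV₂ = |v₂ − v₂ᵗ| ≈ 5673 m/s = 5.673 km/s.
(c) ΔV_total = ΔV₁ + ΔV₂ ≈ 1.299e+04 m/s = 12.99 km/s.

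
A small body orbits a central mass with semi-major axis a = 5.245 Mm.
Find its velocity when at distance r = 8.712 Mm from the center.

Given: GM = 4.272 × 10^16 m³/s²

Convert to SI: a = 5.245 Mm = 5.245e+06 m; r = 8.712 Mm = 8.712e+06 m.
Vis-viva: v = √(GM · (2/r − 1/a)).
2/r − 1/a = 2/8.712e+06 − 1/5.245e+06 = 3.89106e-08 m⁻¹.
v = √(4.272e+16 · 3.89106e-08) m/s ≈ 4.077e+04 m/s = 40.77 km/s.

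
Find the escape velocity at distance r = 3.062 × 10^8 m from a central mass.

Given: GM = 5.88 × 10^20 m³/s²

Escape velocity comes from setting total energy to zero: ½v² − GM/r = 0 ⇒ v_esc = √(2GM / r).
v_esc = √(2 · 5.88e+20 / 3.062e+08) m/s ≈ 1.96e+06 m/s = 1960 km/s.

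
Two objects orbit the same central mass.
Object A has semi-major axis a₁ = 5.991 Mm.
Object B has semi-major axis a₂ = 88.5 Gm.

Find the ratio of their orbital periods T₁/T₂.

Convert to SI: a₁ = 5.991 Mm = 5.991e+06 m; a₂ = 88.5 Gm = 8.85e+10 m.
From Kepler's third law, (T₁/T₂)² = (a₁/a₂)³, so T₁/T₂ = (a₁/a₂)^(3/2).
a₁/a₂ = 5.991e+06 / 8.85e+10 = 6.76949e-05.
T₁/T₂ = (6.76949e-05)^(3/2) ≈ 5.57e-07.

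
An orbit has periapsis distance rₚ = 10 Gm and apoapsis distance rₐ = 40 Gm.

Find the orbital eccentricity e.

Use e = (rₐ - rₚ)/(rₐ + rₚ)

Convert to SI: rₚ = 10 Gm = 1e+10 m; rₐ = 40 Gm = 4e+10 m.
e = (rₐ − rₚ) / (rₐ + rₚ).
e = (4e+10 − 1e+10) / (4e+10 + 1e+10) = 3e+10 / 5e+10 ≈ 0.6.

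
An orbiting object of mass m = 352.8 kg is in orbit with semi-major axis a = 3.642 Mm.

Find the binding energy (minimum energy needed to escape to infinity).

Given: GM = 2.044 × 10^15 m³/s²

Convert to SI: a = 3.642 Mm = 3.642e+06 m.
Total orbital energy is E = −GMm/(2a); binding energy is E_bind = −E = GMm/(2a).
E_bind = 2.044e+15 · 352.8 / (2 · 3.642e+06) J ≈ 9.9e+10 J = 99 GJ.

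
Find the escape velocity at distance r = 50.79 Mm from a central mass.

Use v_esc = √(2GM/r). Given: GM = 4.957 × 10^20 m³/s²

Convert to SI: r = 50.79 Mm = 5.079e+07 m.
Escape velocity comes from setting total energy to zero: ½v² − GM/r = 0 ⇒ v_esc = √(2GM / r).
v_esc = √(2 · 4.957e+20 / 5.079e+07) m/s ≈ 4.418e+06 m/s = 4418 km/s.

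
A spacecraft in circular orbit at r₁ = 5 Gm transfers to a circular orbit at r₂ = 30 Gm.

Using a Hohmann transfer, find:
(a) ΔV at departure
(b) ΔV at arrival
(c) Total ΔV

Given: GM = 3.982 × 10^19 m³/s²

Convert to SI: r₁ = 5 Gm = 5e+09 m; r₂ = 30 Gm = 3e+10 m.
Transfer semi-major axis: a_t = (r₁ + r₂)/2 = (5e+09 + 3e+10)/2 = 1.75e+10 m.
Circular speeds: v₁ = √(GM/r₁) = 89241.2 m/s, v₂ = √(GM/r₂) = 36432.6 m/s.
Transfer speeds (vis-viva v² = GM(2/r − 1/a_t)): v₁ᵗ = 116844 m/s, v₂ᵗ = 19474 m/s.
(a) ΔV₁ = |v₁ᵗ − v₁| ≈ 2.76e+04 m/s = 27.6 km/s.
(b) ΔV₂ = |v₂ − v₂ᵗ| ≈ 1.696e+04 m/s = 16.96 km/s.
(c) ΔV_total = ΔV₁ + ΔV₂ ≈ 4.456e+04 m/s = 44.56 km/s.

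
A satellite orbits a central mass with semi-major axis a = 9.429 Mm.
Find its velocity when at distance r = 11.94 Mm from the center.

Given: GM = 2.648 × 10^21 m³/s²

Convert to SI: a = 9.429 Mm = 9.429e+06 m; r = 11.94 Mm = 1.194e+07 m.
Vis-viva: v = √(GM · (2/r − 1/a)).
2/r − 1/a = 2/1.194e+07 − 1/9.429e+06 = 6.14484e-08 m⁻¹.
v = √(2.648e+21 · 6.14484e-08) m/s ≈ 1.276e+07 m/s = 1.276e+04 km/s.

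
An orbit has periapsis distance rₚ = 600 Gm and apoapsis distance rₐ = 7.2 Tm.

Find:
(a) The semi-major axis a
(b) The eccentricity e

Convert to SI: rₚ = 600 Gm = 6e+11 m; rₐ = 7.2 Tm = 7.2e+12 m.
(a) a = (rₚ + rₐ) / 2 = (6e+11 + 7.2e+12) / 2 ≈ 3.9e+12 m = 3.9 Tm.
(b) e = (rₐ − rₚ) / (rₐ + rₚ) = (7.2e+12 − 6e+11) / (7.2e+12 + 6e+11) ≈ 0.8462.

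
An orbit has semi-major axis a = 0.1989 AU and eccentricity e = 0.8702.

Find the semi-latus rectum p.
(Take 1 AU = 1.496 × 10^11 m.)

Convert to SI: a = 0.1989 AU = 2.97554e+10 m.
p = a (1 − e²).
p = 2.97554e+10 · (1 − (0.8702)²) = 2.97554e+10 · 0.242752 ≈ 7.223e+09 m = 0.04828 AU.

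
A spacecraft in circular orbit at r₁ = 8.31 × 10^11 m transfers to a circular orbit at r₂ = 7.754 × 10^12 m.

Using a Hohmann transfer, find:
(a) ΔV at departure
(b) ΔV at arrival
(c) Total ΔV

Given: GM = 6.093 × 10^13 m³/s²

Transfer semi-major axis: a_t = (r₁ + r₂)/2 = (8.31e+11 + 7.754e+12)/2 = 4.2925e+12 m.
Circular speeds: v₁ = √(GM/r₁) = 8.56279 m/s, v₂ = √(GM/r₂) = 2.80319 m/s.
Transfer speeds (vis-viva v² = GM(2/r − 1/a_t)): v₁ᵗ = 11.5086 m/s, v₂ᵗ = 1.23338 m/s.
(a) ΔV₁ = |v₁ᵗ − v₁| ≈ 2.946 m/s = 2.946 m/s.
(b) ΔV₂ = |v₂ − v₂ᵗ| ≈ 1.57 m/s = 1.57 m/s.
(c) ΔV_total = ΔV₁ + ΔV₂ ≈ 4.516 m/s = 4.516 m/s.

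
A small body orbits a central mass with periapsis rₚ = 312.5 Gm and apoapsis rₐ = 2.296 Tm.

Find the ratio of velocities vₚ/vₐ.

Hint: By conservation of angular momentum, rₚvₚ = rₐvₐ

Convert to SI: rₚ = 312.5 Gm = 3.125e+11 m; rₐ = 2.296 Tm = 2.296e+12 m.
Conservation of angular momentum gives rₚvₚ = rₐvₐ, so vₚ/vₐ = rₐ/rₚ.
vₚ/vₐ = 2.296e+12 / 3.125e+11 ≈ 7.347.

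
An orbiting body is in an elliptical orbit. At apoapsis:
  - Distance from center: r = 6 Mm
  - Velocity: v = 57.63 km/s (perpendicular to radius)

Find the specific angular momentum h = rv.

Convert to SI: r = 6 Mm = 6e+06 m; v = 57.63 km/s = 57630 m/s.
With v perpendicular to r, h = r · v.
h = 6e+06 · 57630 m²/s ≈ 3.458e+11 m²/s.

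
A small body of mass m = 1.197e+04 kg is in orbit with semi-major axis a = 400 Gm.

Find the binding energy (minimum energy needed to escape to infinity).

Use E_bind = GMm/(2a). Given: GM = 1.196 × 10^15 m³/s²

Convert to SI: a = 400 Gm = 4e+11 m.
Total orbital energy is E = −GMm/(2a); binding energy is E_bind = −E = GMm/(2a).
E_bind = 1.196e+15 · 1.197e+04 / (2 · 4e+11) J ≈ 1.79e+07 J = 17.9 MJ.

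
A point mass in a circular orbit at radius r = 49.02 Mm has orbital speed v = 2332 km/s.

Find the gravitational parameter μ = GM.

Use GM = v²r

Convert to SI: r = 49.02 Mm = 4.902e+07 m; v = 2332 km/s = 2.332e+06 m/s.
For a circular orbit v² = GM/r, so GM = v² · r.
GM = (2.332e+06)² · 4.902e+07 m³/s² ≈ 2.666e+20 m³/s² = 2.666 × 10^20 m³/s².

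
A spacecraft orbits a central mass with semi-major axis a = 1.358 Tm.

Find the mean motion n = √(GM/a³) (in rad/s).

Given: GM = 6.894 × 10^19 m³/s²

Convert to SI: a = 1.358 Tm = 1.358e+12 m.
n = √(GM / a³).
n = √(6.894e+19 / (1.358e+12)³) rad/s ≈ 5.247e-09 rad/s.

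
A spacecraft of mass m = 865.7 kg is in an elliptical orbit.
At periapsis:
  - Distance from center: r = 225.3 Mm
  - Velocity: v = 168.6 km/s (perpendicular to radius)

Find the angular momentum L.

Convert to SI: r = 225.3 Mm = 2.253e+08 m; v = 168.6 km/s = 168600 m/s.
Since v is perpendicular to r, L = m · v · r.
L = 865.7 · 168600 · 2.253e+08 kg·m²/s ≈ 3.288e+16 kg·m²/s.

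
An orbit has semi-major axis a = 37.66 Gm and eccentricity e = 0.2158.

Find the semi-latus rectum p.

Convert to SI: a = 37.66 Gm = 3.766e+10 m.
p = a (1 − e²).
p = 3.766e+10 · (1 − (0.2158)²) = 3.766e+10 · 0.95343 ≈ 3.591e+10 m = 35.91 Gm.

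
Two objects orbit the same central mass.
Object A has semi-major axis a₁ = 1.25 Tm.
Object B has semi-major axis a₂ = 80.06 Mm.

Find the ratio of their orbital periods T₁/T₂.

Convert to SI: a₁ = 1.25 Tm = 1.25e+12 m; a₂ = 80.06 Mm = 8.006e+07 m.
From Kepler's third law, (T₁/T₂)² = (a₁/a₂)³, so T₁/T₂ = (a₁/a₂)^(3/2).
a₁/a₂ = 1.25e+12 / 8.006e+07 = 15613.3.
T₁/T₂ = (15613.3)^(3/2) ≈ 1.951e+06.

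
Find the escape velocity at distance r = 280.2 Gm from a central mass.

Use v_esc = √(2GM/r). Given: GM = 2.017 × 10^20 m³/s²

Convert to SI: r = 280.2 Gm = 2.802e+11 m.
Escape velocity comes from setting total energy to zero: ½v² − GM/r = 0 ⇒ v_esc = √(2GM / r).
v_esc = √(2 · 2.017e+20 / 2.802e+11) m/s ≈ 3.794e+04 m/s = 37.94 km/s.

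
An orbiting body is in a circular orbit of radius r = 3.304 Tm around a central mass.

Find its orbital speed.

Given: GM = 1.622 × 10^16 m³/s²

Convert to SI: r = 3.304 Tm = 3.304e+12 m.
For a circular orbit, gravity supplies the centripetal force, so v = √(GM / r).
v = √(1.622e+16 / 3.304e+12) m/s ≈ 70.07 m/s = 70.07 m/s.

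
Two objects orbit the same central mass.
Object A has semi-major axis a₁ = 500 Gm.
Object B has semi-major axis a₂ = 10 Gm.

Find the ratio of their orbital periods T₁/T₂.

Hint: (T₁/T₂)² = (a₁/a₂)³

Convert to SI: a₁ = 500 Gm = 5e+11 m; a₂ = 10 Gm = 1e+10 m.
From Kepler's third law, (T₁/T₂)² = (a₁/a₂)³, so T₁/T₂ = (a₁/a₂)^(3/2).
a₁/a₂ = 5e+11 / 1e+10 = 50.
T₁/T₂ = (50)^(3/2) ≈ 353.6.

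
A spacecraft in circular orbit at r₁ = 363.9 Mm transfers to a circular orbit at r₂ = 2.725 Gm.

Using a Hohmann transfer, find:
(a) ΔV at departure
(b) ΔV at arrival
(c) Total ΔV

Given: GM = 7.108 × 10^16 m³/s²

Convert to SI: r₁ = 363.9 Mm = 3.639e+08 m; r₂ = 2.725 Gm = 2.725e+09 m.
Transfer semi-major axis: a_t = (r₁ + r₂)/2 = (3.639e+08 + 2.725e+09)/2 = 1.54445e+09 m.
Circular speeds: v₁ = √(GM/r₁) = 13976 m/s, v₂ = √(GM/r₂) = 5107.29 m/s.
Transfer speeds (vis-viva v² = GM(2/r − 1/a_t)): v₁ᵗ = 18564.3 m/s, v₂ᵗ = 2479.1 m/s.
(a) ΔV₁ = |v₁ᵗ − v₁| ≈ 4588 m/s = 4.588 km/s.
(b) ΔV₂ = |v₂ − v₂ᵗ| ≈ 2628 m/s = 2.628 km/s.
(c) ΔV_total = ΔV₁ + ΔV₂ ≈ 7217 m/s = 7.217 km/s.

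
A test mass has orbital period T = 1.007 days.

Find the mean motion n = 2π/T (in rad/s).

Convert to SI: T = 1.007 days = 87004.8 s.
n = 2π / T.
n = 2π / 87004.8 s ≈ 7.222e-05 rad/s.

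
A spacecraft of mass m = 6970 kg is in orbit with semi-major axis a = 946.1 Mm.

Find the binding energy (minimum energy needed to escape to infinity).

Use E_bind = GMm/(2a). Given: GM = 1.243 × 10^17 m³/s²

Convert to SI: a = 946.1 Mm = 9.461e+08 m.
Total orbital energy is E = −GMm/(2a); binding energy is E_bind = −E = GMm/(2a).
E_bind = 1.243e+17 · 6970 / (2 · 9.461e+08) J ≈ 4.579e+11 J = 457.9 GJ.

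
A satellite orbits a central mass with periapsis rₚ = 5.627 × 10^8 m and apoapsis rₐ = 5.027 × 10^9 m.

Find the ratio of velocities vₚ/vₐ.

Conservation of angular momentum gives rₚvₚ = rₐvₐ, so vₚ/vₐ = rₐ/rₚ.
vₚ/vₐ = 5.027e+09 / 5.627e+08 ≈ 8.934.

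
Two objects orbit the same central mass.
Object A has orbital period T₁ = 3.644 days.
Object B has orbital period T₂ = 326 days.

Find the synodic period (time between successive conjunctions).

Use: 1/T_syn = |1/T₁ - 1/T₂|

Convert to SI: T₁ = 3.644 days = 314842 s; T₂ = 326 days = 2.81664e+07 s.
T_syn = |T₁ · T₂ / (T₁ − T₂)|.
T_syn = |314842 · 2.81664e+07 / (314842 − 2.81664e+07)| s ≈ 3.184e+05 s = 3.685 days.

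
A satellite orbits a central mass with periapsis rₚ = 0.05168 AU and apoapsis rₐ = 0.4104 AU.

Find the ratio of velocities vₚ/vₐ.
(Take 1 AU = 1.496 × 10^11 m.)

Convert to SI: rₚ = 0.05168 AU = 7.73133e+09 m; rₐ = 0.4104 AU = 6.13958e+10 m.
Conservation of angular momentum gives rₚvₚ = rₐvₐ, so vₚ/vₐ = rₐ/rₚ.
vₚ/vₐ = 6.13958e+10 / 7.73133e+09 ≈ 7.941.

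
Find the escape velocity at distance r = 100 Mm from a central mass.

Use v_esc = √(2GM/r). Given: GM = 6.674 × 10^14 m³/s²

Convert to SI: r = 100 Mm = 1e+08 m.
Escape velocity comes from setting total energy to zero: ½v² − GM/r = 0 ⇒ v_esc = √(2GM / r).
v_esc = √(2 · 6.674e+14 / 1e+08) m/s ≈ 3653 m/s = 3.653 km/s.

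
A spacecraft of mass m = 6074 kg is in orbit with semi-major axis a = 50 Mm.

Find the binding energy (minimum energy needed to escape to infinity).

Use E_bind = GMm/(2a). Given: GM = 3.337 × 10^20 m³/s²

Convert to SI: a = 50 Mm = 5e+07 m.
Total orbital energy is E = −GMm/(2a); binding energy is E_bind = −E = GMm/(2a).
E_bind = 3.337e+20 · 6074 / (2 · 5e+07) J ≈ 2.027e+16 J = 20.27 PJ.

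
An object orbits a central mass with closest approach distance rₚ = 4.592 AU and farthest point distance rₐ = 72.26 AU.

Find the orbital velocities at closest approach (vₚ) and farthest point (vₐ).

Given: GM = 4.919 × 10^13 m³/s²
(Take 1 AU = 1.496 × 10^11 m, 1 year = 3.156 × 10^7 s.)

Convert to SI: rₚ = 4.592 AU = 6.86963e+11 m; rₐ = 72.26 AU = 1.08101e+13 m.
Use the vis-viva equation v² = GM(2/r − 1/a) with a = (rₚ + rₐ)/2 = (6.86963e+11 + 1.08101e+13)/2 = 5.74853e+12 m.
vₚ = √(GM · (2/rₚ − 1/a)) = √(4.919e+13 · (2/6.86963e+11 − 1/5.74853e+12)) m/s ≈ 11.6 m/s = 0.002448 AU/year.
vₐ = √(GM · (2/rₐ − 1/a)) = √(4.919e+13 · (2/1.08101e+13 − 1/5.74853e+12)) m/s ≈ 0.7374 m/s = 0.0001556 AU/year.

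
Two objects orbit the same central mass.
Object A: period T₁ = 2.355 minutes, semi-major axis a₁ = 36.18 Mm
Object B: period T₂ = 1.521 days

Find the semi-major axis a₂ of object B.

Convert to SI: T₁ = 2.355 minutes = 141.3 s; a₁ = 36.18 Mm = 3.618e+07 m; T₂ = 1.521 days = 131414 s.
Kepler's third law: (T₁/T₂)² = (a₁/a₂)³ ⇒ a₂ = a₁ · (T₂/T₁)^(2/3).
T₂/T₁ = 131414 / 141.3 = 930.038.
a₂ = 3.618e+07 · (930.038)^(2/3) m ≈ 3.447e+09 m = 3.447 Gm.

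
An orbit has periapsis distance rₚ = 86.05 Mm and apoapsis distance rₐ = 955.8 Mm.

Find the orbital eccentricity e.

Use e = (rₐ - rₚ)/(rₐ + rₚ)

Convert to SI: rₚ = 86.05 Mm = 8.605e+07 m; rₐ = 955.8 Mm = 9.558e+08 m.
e = (rₐ − rₚ) / (rₐ + rₚ).
e = (9.558e+08 − 8.605e+07) / (9.558e+08 + 8.605e+07) = 8.6975e+08 / 1.04185e+09 ≈ 0.8348.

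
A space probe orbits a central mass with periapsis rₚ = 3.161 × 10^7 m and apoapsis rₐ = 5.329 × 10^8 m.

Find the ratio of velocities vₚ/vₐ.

Conservation of angular momentum gives rₚvₚ = rₐvₐ, so vₚ/vₐ = rₐ/rₚ.
vₚ/vₐ = 5.329e+08 / 3.161e+07 ≈ 16.86.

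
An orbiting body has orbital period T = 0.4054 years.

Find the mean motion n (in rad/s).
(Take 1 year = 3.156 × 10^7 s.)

Convert to SI: T = 0.4054 years = 1.27944e+07 s.
n = 2π / T.
n = 2π / 1.27944e+07 s ≈ 4.911e-07 rad/s.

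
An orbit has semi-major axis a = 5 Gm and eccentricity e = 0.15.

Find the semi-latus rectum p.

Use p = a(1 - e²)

Convert to SI: a = 5 Gm = 5e+09 m.
p = a (1 − e²).
p = 5e+09 · (1 − (0.15)²) = 5e+09 · 0.9775 ≈ 4.888e+09 m = 4.888 Gm.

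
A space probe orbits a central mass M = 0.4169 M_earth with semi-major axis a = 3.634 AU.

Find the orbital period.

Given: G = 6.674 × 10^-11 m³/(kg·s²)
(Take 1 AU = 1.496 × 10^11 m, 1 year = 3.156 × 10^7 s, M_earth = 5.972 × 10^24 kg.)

Convert to SI: a = 3.634 AU = 5.43646e+11 m; M = 0.4169 M_earth = 2.48973e+24 kg.
GM = G · M = 6.674e-11 · 2.48973e+24 = 1.66164e+14 m³/s².
Kepler's third law: T = 2π √(a³ / GM).
Substituting a = 5.43646e+11 m and GM = 1.66164e+14 m³/s²:
T = 2π √((5.43646e+11)³ / 1.66164e+14) s
T ≈ 1.954e+11 s = 6191 years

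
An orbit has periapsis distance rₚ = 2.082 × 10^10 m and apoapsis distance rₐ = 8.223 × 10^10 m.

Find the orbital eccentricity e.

e = (rₐ − rₚ) / (rₐ + rₚ).
e = (8.223e+10 − 2.082e+10) / (8.223e+10 + 2.082e+10) = 6.141e+10 / 1.0305e+11 ≈ 0.5959.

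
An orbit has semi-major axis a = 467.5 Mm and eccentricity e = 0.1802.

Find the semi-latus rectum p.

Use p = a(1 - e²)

Convert to SI: a = 467.5 Mm = 4.675e+08 m.
p = a (1 − e²).
p = 4.675e+08 · (1 − (0.1802)²) = 4.675e+08 · 0.967528 ≈ 4.523e+08 m = 452.3 Mm.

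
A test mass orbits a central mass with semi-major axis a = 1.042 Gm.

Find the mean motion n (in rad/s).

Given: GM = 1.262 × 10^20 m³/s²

Convert to SI: a = 1.042 Gm = 1.042e+09 m.
n = √(GM / a³).
n = √(1.262e+20 / (1.042e+09)³) rad/s ≈ 0.000334 rad/s.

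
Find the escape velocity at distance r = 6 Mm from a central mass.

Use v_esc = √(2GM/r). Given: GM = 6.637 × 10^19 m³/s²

Convert to SI: r = 6 Mm = 6e+06 m.
Escape velocity comes from setting total energy to zero: ½v² − GM/r = 0 ⇒ v_esc = √(2GM / r).
v_esc = √(2 · 6.637e+19 / 6e+06) m/s ≈ 4.704e+06 m/s = 4704 km/s.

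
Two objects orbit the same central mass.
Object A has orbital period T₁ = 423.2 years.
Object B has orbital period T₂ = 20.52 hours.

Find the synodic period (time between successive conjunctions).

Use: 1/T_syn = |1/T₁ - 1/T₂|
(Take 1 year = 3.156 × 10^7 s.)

Convert to SI: T₁ = 423.2 years = 1.33562e+10 s; T₂ = 20.52 hours = 73872 s.
T_syn = |T₁ · T₂ / (T₁ − T₂)|.
T_syn = |1.33562e+10 · 73872 / (1.33562e+10 − 73872)| s ≈ 7.387e+04 s = 20.52 hours.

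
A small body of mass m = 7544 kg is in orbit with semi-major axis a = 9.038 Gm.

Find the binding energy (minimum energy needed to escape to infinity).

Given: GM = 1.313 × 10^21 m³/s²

Convert to SI: a = 9.038 Gm = 9.038e+09 m.
Total orbital energy is E = −GMm/(2a); binding energy is E_bind = −E = GMm/(2a).
E_bind = 1.313e+21 · 7544 / (2 · 9.038e+09) J ≈ 5.48e+14 J = 548 TJ.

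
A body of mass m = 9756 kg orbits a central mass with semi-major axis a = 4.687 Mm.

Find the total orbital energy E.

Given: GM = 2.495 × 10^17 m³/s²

Convert to SI: a = 4.687 Mm = 4.687e+06 m.
E = −GMm / (2a).
E = −2.495e+17 · 9756 / (2 · 4.687e+06) J ≈ -2.597e+14 J = -259.7 TJ.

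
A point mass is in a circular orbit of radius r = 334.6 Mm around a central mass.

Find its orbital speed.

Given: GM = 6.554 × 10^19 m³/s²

Convert to SI: r = 334.6 Mm = 3.346e+08 m.
For a circular orbit, gravity supplies the centripetal force, so v = √(GM / r).
v = √(6.554e+19 / 3.346e+08) m/s ≈ 4.426e+05 m/s = 442.6 km/s.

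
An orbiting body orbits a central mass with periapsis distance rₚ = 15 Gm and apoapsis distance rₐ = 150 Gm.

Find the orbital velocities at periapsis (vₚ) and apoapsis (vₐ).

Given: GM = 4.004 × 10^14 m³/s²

Convert to SI: rₚ = 15 Gm = 1.5e+10 m; rₐ = 150 Gm = 1.5e+11 m.
Use the vis-viva equation v² = GM(2/r − 1/a) with a = (rₚ + rₐ)/2 = (1.5e+10 + 1.5e+11)/2 = 8.25e+10 m.
vₚ = √(GM · (2/rₚ − 1/a)) = √(4.004e+14 · (2/1.5e+10 − 1/8.25e+10)) m/s ≈ 220.3 m/s = 220.3 m/s.
vₐ = √(GM · (2/rₐ − 1/a)) = √(4.004e+14 · (2/1.5e+11 − 1/8.25e+10)) m/s ≈ 22.03 m/s = 22.03 m/s.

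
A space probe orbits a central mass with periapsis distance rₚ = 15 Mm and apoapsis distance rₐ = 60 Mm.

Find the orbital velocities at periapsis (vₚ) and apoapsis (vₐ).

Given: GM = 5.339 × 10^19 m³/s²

Convert to SI: rₚ = 15 Mm = 1.5e+07 m; rₐ = 60 Mm = 6e+07 m.
Use the vis-viva equation v² = GM(2/r − 1/a) with a = (rₚ + rₐ)/2 = (1.5e+07 + 6e+07)/2 = 3.75e+07 m.
vₚ = √(GM · (2/rₚ − 1/a)) = √(5.339e+19 · (2/1.5e+07 − 1/3.75e+07)) m/s ≈ 2.386e+06 m/s = 2386 km/s.
vₐ = √(GM · (2/rₐ − 1/a)) = √(5.339e+19 · (2/6e+07 − 1/3.75e+07)) m/s ≈ 5.966e+05 m/s = 596.6 km/s.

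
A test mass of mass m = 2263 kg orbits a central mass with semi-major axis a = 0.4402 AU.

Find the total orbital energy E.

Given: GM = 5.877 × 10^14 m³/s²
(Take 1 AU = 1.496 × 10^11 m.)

Convert to SI: a = 0.4402 AU = 6.58539e+10 m.
E = −GMm / (2a).
E = −5.877e+14 · 2263 / (2 · 6.58539e+10) J ≈ -1.01e+07 J = -10.1 MJ.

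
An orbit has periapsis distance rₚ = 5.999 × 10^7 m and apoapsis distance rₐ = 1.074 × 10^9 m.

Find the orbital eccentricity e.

e = (rₐ − rₚ) / (rₐ + rₚ).
e = (1.074e+09 − 5.999e+07) / (1.074e+09 + 5.999e+07) = 1.01401e+09 / 1.13399e+09 ≈ 0.8942.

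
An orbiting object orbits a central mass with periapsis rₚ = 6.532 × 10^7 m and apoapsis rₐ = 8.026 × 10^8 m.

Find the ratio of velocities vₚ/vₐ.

Conservation of angular momentum gives rₚvₚ = rₐvₐ, so vₚ/vₐ = rₐ/rₚ.
vₚ/vₐ = 8.026e+08 / 6.532e+07 ≈ 12.29.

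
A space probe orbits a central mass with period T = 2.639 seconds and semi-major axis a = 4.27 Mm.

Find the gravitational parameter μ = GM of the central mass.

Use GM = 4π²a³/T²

Convert to SI: a = 4.27 Mm = 4.27e+06 m.
GM = 4π² · a³ / T².
GM = 4π² · (4.27e+06)³ / (2.639)² m³/s² ≈ 4.413e+20 m³/s² = 4.413 × 10^20 m³/s².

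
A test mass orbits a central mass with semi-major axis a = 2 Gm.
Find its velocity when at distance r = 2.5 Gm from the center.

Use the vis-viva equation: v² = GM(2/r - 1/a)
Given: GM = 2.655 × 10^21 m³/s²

Convert to SI: a = 2 Gm = 2e+09 m; r = 2.5 Gm = 2.5e+09 m.
Vis-viva: v = √(GM · (2/r − 1/a)).
2/r − 1/a = 2/2.5e+09 − 1/2e+09 = 3e-10 m⁻¹.
v = √(2.655e+21 · 3e-10) m/s ≈ 8.925e+05 m/s = 892.5 km/s.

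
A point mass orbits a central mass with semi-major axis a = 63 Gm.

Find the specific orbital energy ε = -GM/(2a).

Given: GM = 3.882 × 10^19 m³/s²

Convert to SI: a = 63 Gm = 6.3e+10 m.
ε = −GM / (2a).
ε = −3.882e+19 / (2 · 6.3e+10) J/kg ≈ -3.081e+08 J/kg = -308.1 MJ/kg.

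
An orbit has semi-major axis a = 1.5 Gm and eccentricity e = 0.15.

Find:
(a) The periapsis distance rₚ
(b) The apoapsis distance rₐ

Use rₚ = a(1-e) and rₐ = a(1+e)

Convert to SI: a = 1.5 Gm = 1.5e+09 m.
(a) rₚ = a(1 − e) = 1.5e+09 · (1 − 0.15) = 1.5e+09 · 0.85 ≈ 1.275e+09 m = 1.275 Gm.
(b) rₐ = a(1 + e) = 1.5e+09 · (1 + 0.15) = 1.5e+09 · 1.15 ≈ 1.725e+09 m = 1.725 Gm.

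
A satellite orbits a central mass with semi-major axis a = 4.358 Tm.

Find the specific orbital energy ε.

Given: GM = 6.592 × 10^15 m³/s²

Convert to SI: a = 4.358 Tm = 4.358e+12 m.
ε = −GM / (2a).
ε = −6.592e+15 / (2 · 4.358e+12) J/kg ≈ -756.3 J/kg = -756.3 J/kg.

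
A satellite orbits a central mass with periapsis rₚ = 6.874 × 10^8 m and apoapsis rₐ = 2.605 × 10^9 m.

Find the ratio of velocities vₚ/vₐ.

Conservation of angular momentum gives rₚvₚ = rₐvₐ, so vₚ/vₐ = rₐ/rₚ.
vₚ/vₐ = 2.605e+09 / 6.874e+08 ≈ 3.79.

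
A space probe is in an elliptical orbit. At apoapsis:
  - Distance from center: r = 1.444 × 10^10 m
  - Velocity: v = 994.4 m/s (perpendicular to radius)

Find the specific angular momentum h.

With v perpendicular to r, h = r · v.
h = 1.444e+10 · 994.4 m²/s ≈ 1.436e+13 m²/s.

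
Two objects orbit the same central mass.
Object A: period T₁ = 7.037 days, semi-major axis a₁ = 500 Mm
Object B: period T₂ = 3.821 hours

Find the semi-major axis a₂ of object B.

Convert to SI: T₁ = 7.037 days = 607997 s; a₁ = 500 Mm = 5e+08 m; T₂ = 3.821 hours = 13755.6 s.
Kepler's third law: (T₁/T₂)² = (a₁/a₂)³ ⇒ a₂ = a₁ · (T₂/T₁)^(2/3).
T₂/T₁ = 13755.6 / 607997 = 0.0226245.
a₂ = 5e+08 · (0.0226245)^(2/3) m ≈ 4e+07 m = 40 Mm.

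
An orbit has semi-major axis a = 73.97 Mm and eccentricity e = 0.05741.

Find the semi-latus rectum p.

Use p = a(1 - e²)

Convert to SI: a = 73.97 Mm = 7.397e+07 m.
p = a (1 − e²).
p = 7.397e+07 · (1 − (0.05741)²) = 7.397e+07 · 0.996704 ≈ 7.373e+07 m = 73.73 Mm.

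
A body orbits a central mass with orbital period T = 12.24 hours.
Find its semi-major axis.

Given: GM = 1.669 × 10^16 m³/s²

Convert to SI: T = 12.24 hours = 44064 s.
Invert Kepler's third law: a = (GM · T² / (4π²))^(1/3).
Substituting T = 44064 s and GM = 1.669e+16 m³/s²:
a = (1.669e+16 · (44064)² / (4π²))^(1/3) m
a ≈ 9.363e+07 m = 93.63 Mm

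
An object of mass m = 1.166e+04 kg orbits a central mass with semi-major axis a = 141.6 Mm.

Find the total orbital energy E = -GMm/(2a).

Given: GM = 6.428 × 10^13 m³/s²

Convert to SI: a = 141.6 Mm = 1.416e+08 m.
E = −GMm / (2a).
E = −6.428e+13 · 1.166e+04 / (2 · 1.416e+08) J ≈ -2.647e+09 J = -2.647 GJ.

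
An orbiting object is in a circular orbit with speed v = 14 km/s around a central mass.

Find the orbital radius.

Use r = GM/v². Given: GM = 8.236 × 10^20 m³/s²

Convert to SI: v = 14 km/s = 14000 m/s.
For a circular orbit, v² = GM / r, so r = GM / v².
r = 8.236e+20 / (14000)² m ≈ 4.202e+12 m = 4.202 Tm.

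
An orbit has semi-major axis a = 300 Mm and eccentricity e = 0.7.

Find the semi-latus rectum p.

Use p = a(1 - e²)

Convert to SI: a = 300 Mm = 3e+08 m.
p = a (1 − e²).
p = 3e+08 · (1 − (0.7)²) = 3e+08 · 0.51 ≈ 1.53e+08 m = 153 Mm.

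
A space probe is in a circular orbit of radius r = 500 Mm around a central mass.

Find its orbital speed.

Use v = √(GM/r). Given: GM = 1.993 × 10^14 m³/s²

Convert to SI: r = 500 Mm = 5e+08 m.
For a circular orbit, gravity supplies the centripetal force, so v = √(GM / r).
v = √(1.993e+14 / 5e+08) m/s ≈ 631.3 m/s = 631.3 m/s.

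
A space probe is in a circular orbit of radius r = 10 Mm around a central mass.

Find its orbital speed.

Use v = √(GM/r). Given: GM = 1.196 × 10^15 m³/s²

Convert to SI: r = 10 Mm = 1e+07 m.
For a circular orbit, gravity supplies the centripetal force, so v = √(GM / r).
v = √(1.196e+15 / 1e+07) m/s ≈ 1.094e+04 m/s = 10.94 km/s.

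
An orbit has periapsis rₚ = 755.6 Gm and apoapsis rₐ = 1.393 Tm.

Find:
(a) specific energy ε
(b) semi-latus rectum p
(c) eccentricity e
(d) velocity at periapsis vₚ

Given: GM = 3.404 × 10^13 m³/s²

Convert to SI: rₚ = 755.6 Gm = 7.556e+11 m; rₐ = 1.393 Tm = 1.393e+12 m.
(a) With a = (rₚ + rₐ)/2 = 1.0743e+12 m, ε = −GM/(2a) = −3.404e+13/(2 · 1.0743e+12) J/kg ≈ -15.84 J/kg
(b) From a = (rₚ + rₐ)/2 = 1.0743e+12 m and e = (rₐ − rₚ)/(rₐ + rₚ) = 0.296658, p = a(1 − e²) = 1.0743e+12 · (1 − (0.296658)²) ≈ 9.798e+11 m
(c) e = (rₐ − rₚ)/(rₐ + rₚ) = (1.393e+12 − 7.556e+11)/(1.393e+12 + 7.556e+11) ≈ 0.2967
(d) With a = (rₚ + rₐ)/2 = 1.0743e+12 m, vₚ = √(GM (2/rₚ − 1/a)) = √(3.404e+13 · (2/7.556e+11 − 1/1.0743e+12)) m/s ≈ 7.643 m/s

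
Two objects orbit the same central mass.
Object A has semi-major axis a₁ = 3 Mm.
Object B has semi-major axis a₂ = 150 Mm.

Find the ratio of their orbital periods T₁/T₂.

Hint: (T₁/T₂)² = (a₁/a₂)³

Convert to SI: a₁ = 3 Mm = 3e+06 m; a₂ = 150 Mm = 1.5e+08 m.
From Kepler's third law, (T₁/T₂)² = (a₁/a₂)³, so T₁/T₂ = (a₁/a₂)^(3/2).
a₁/a₂ = 3e+06 / 1.5e+08 = 0.02.
T₁/T₂ = (0.02)^(3/2) ≈ 0.002828.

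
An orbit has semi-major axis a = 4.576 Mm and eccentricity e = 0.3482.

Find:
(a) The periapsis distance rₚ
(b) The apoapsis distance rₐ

Convert to SI: a = 4.576 Mm = 4.576e+06 m.
(a) rₚ = a(1 − e) = 4.576e+06 · (1 − 0.3482) = 4.576e+06 · 0.6518 ≈ 2.983e+06 m = 2.983 Mm.
(b) rₐ = a(1 + e) = 4.576e+06 · (1 + 0.3482) = 4.576e+06 · 1.3482 ≈ 6.169e+06 m = 6.169 Mm.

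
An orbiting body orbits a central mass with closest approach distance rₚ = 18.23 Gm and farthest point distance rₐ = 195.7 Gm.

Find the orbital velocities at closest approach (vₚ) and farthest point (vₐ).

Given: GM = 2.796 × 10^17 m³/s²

Convert to SI: rₚ = 18.23 Gm = 1.823e+10 m; rₐ = 195.7 Gm = 1.957e+11 m.
Use the vis-viva equation v² = GM(2/r − 1/a) with a = (rₚ + rₐ)/2 = (1.823e+10 + 1.957e+11)/2 = 1.06965e+11 m.
vₚ = √(GM · (2/rₚ − 1/a)) = √(2.796e+17 · (2/1.823e+10 − 1/1.06965e+11)) m/s ≈ 5297 m/s = 5.297 km/s.
vₐ = √(GM · (2/rₐ − 1/a)) = √(2.796e+17 · (2/1.957e+11 − 1/1.06965e+11)) m/s ≈ 493.5 m/s = 493.5 m/s.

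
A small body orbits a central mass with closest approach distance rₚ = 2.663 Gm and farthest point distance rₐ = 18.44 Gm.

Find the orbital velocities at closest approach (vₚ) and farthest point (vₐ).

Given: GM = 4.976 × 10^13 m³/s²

Convert to SI: rₚ = 2.663 Gm = 2.663e+09 m; rₐ = 18.44 Gm = 1.844e+10 m.
Use the vis-viva equation v² = GM(2/r − 1/a) with a = (rₚ + rₐ)/2 = (2.663e+09 + 1.844e+10)/2 = 1.05515e+10 m.
vₚ = √(GM · (2/rₚ − 1/a)) = √(4.976e+13 · (2/2.663e+09 − 1/1.05515e+10)) m/s ≈ 180.7 m/s = 180.7 m/s.
vₐ = √(GM · (2/rₐ − 1/a)) = √(4.976e+13 · (2/1.844e+10 − 1/1.05515e+10)) m/s ≈ 26.1 m/s = 26.1 m/s.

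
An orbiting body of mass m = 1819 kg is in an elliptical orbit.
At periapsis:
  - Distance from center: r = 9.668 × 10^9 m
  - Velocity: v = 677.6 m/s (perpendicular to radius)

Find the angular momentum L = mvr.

Since v is perpendicular to r, L = m · v · r.
L = 1819 · 677.6 · 9.668e+09 kg·m²/s ≈ 1.192e+16 kg·m²/s.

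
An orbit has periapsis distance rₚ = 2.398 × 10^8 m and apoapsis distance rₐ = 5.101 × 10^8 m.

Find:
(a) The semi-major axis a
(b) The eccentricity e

(a) a = (rₚ + rₐ) / 2 = (2.398e+08 + 5.101e+08) / 2 ≈ 3.75e+08 m = 3.749 × 10^8 m.
(b) e = (rₐ − rₚ) / (rₐ + rₚ) = (5.101e+08 − 2.398e+08) / (5.101e+08 + 2.398e+08) ≈ 0.3604.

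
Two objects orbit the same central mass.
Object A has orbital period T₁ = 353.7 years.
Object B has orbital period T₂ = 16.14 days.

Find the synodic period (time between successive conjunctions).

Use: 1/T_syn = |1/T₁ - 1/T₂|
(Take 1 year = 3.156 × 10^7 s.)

Convert to SI: T₁ = 353.7 years = 1.11628e+10 s; T₂ = 16.14 days = 1.3945e+06 s.
T_syn = |T₁ · T₂ / (T₁ − T₂)|.
T_syn = |1.11628e+10 · 1.3945e+06 / (1.11628e+10 − 1.3945e+06)| s ≈ 1.395e+06 s = 16.14 days.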